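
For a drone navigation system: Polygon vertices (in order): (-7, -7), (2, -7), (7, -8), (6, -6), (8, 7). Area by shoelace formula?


Shoelace sum: ((-7)*(-7) - 2*(-7)) + (2*(-8) - 7*(-7)) + (7*(-6) - 6*(-8)) + (6*7 - 8*(-6)) + (8*(-7) - (-7)*7)
= 185
Area = |185|/2 = 92.5

92.5


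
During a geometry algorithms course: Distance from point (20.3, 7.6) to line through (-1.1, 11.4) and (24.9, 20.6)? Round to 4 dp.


|cross product| = 295.68
|line direction| = sqrt(760.64) = 27.5797
Distance = 295.68/sqrt(760.64) = 10.7209

10.7209


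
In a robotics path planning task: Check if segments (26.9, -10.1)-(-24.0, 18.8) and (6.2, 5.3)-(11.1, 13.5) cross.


Cross products: d1=-245.2, d2=313.79, d3=-185.63, d4=-744.62
d1*d2 < 0 and d3*d4 < 0? no

No, they don't intersect


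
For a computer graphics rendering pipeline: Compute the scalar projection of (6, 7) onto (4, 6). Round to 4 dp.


u.v = 66, |v| = sqrt(52) = 7.2111
Scalar projection = u.v / |v| = 66 / sqrt(52) = 9.1526

9.1526


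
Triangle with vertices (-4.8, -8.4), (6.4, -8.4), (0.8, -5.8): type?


Side lengths squared: AB^2=125.44, BC^2=38.12, CA^2=38.12
Sorted: [38.12, 38.12, 125.44]
By sides: Isosceles, By angles: Obtuse

Isosceles, Obtuse


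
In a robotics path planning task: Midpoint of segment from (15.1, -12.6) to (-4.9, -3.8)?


M = ((15.1+(-4.9))/2, ((-12.6)+(-3.8))/2)
= (5.1, -8.2)

(5.1, -8.2)


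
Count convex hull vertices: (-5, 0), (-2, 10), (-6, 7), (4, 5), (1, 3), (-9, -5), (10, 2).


Convex hull vertices (CCW): (-9, -5), (10, 2), (-2, 10), (-6, 7)
Count = 4

4


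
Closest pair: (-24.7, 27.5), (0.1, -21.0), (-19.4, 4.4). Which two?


d(P0,P1) = 54.4728, d(P0,P2) = 23.7002, d(P1,P2) = 32.022
Closest: P0 and P2

Closest pair: (-24.7, 27.5) and (-19.4, 4.4), distance = 23.7002


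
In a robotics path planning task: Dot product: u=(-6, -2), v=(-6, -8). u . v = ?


u . v = u_x*v_x + u_y*v_y = (-6)*(-6) + (-2)*(-8)
= 36 + 16 = 52

52


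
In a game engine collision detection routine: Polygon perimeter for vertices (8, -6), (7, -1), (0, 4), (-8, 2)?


Sides: (8, -6)->(7, -1): sqrt(26) = 5.09902, (7, -1)->(0, 4): sqrt(74) = 8.602325, (0, 4)->(-8, 2): sqrt(68) = 8.246211, (-8, 2)->(8, -6): sqrt(320) = 17.888544
Sum = 39.8361
Perimeter = 39.8361

39.8361


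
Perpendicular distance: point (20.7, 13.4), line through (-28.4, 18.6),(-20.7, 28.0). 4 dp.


|cross product| = 501.58
|line direction| = sqrt(147.65) = 12.1511
Distance = 501.58/sqrt(147.65) = 41.2785

41.2785


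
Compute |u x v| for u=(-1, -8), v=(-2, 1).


|u x v| = |(-1)*1 - (-8)*(-2)|
= |(-1) - 16| = 17

17


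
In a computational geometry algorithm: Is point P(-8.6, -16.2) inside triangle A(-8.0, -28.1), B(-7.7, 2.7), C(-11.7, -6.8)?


Cross products: AB x AP = 22.05, BC x BP = 67.05, CA x CP = 31.25
All same sign? yes

Yes, inside


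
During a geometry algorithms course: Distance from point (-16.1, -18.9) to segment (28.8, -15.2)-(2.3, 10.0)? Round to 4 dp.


Project P onto AB: t = 0.82 (clamped to [0,1])
Closest point on segment: (7.0694, 5.4646)
Distance: 33.6222

33.6222


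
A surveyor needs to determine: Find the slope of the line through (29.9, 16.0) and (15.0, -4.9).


slope = (y2-y1)/(x2-x1) = ((-4.9)-16)/(15-29.9) = (-20.9)/(-14.9) = 1.4027

1.4027


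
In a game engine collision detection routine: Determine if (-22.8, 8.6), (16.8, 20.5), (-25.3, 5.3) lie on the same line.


Cross product: (16.8-(-22.8))*(5.3-8.6) - (20.5-8.6)*((-25.3)-(-22.8))
= -100.93

No, not collinear


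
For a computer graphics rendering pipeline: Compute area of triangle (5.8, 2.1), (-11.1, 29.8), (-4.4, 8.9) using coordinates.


Area = |x_A(y_B-y_C) + x_B(y_C-y_A) + x_C(y_A-y_B)|/2
= |121.22 + (-75.48) + 121.88|/2
= 167.62/2 = 83.81

83.81


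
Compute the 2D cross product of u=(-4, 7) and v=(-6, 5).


u x v = u_x*v_y - u_y*v_x = (-4)*5 - 7*(-6)
= (-20) - (-42) = 22

22


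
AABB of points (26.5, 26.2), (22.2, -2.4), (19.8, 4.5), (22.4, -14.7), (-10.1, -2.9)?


x range: [-10.1, 26.5]
y range: [-14.7, 26.2]
Bounding box: (-10.1,-14.7) to (26.5,26.2)

(-10.1,-14.7) to (26.5,26.2)


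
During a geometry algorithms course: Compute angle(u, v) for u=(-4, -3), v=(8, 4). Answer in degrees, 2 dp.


u.v = -44, |u| = sqrt(25) = 5, |v| = sqrt(80) = 8.9443
cos(theta) = u.v/(|u||v|) = -44/sqrt(2000) = -0.98387
theta = acos(-0.98387) = 169.7 degrees

169.7 degrees


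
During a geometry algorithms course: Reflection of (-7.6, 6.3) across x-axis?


Reflection over x-axis: (x,y) -> (x,-y)
(-7.6, 6.3) -> (-7.6, -6.3)

(-7.6, -6.3)


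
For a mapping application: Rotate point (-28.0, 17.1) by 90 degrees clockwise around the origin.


90° CW: (x,y) -> (y, -x)
(-28,17.1) -> (17.1, 28)

(17.1, 28)


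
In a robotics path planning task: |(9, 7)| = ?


|u| = sqrt(9^2 + 7^2) = sqrt(130) = 11.4018

11.4018


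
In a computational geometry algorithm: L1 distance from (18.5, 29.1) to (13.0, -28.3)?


|18.5-13| + |29.1-(-28.3)| = 5.5 + 57.4 = 62.9

62.9


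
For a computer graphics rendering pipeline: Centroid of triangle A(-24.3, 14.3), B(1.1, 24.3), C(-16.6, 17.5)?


Centroid = ((x_A+x_B+x_C)/3, (y_A+y_B+y_C)/3)
= (((-24.3)+1.1+(-16.6))/3, (14.3+24.3+17.5)/3)
= (-13.2667, 18.7)

(-13.2667, 18.7)


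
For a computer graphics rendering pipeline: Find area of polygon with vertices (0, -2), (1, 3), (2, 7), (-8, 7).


Shoelace sum: (0*3 - 1*(-2)) + (1*7 - 2*3) + (2*7 - (-8)*7) + ((-8)*(-2) - 0*7)
= 89
Area = |89|/2 = 44.5

44.5


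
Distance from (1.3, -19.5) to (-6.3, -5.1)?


dx=-7.6, dy=14.4
d^2 = (-7.6)^2 + 14.4^2 = 265.12
d = sqrt(265.12) = 16.2825

16.2825


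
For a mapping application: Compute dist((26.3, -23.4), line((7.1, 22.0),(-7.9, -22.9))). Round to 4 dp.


|cross product| = 1543.08
|line direction| = sqrt(2241.01) = 47.3393
Distance = 1543.08/sqrt(2241.01) = 32.5962

32.5962


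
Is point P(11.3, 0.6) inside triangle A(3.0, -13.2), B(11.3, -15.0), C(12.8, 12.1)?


Cross products: AB x AP = 129.48, BC x BP = 23.4, CA x CP = 74.75
All same sign? yes

Yes, inside


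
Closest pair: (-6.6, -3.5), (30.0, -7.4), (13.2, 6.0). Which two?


d(P0,P1) = 36.8072, d(P0,P2) = 21.9611, d(P1,P2) = 21.4895
Closest: P1 and P2

Closest pair: (30.0, -7.4) and (13.2, 6.0), distance = 21.4895


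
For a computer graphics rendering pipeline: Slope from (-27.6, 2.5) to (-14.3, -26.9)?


slope = (y2-y1)/(x2-x1) = ((-26.9)-2.5)/((-14.3)-(-27.6)) = (-29.4)/13.3 = -2.2105

-2.2105


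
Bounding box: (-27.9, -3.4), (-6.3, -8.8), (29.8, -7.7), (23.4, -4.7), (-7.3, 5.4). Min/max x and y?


x range: [-27.9, 29.8]
y range: [-8.8, 5.4]
Bounding box: (-27.9,-8.8) to (29.8,5.4)

(-27.9,-8.8) to (29.8,5.4)


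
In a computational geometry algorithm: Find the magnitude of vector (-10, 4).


|u| = sqrt((-10)^2 + 4^2) = sqrt(116) = 10.7703

10.7703


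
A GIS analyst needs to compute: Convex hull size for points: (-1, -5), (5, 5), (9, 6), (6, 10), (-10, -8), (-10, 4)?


Convex hull vertices (CCW): (-10, -8), (-1, -5), (9, 6), (6, 10), (-10, 4)
Count = 5

5


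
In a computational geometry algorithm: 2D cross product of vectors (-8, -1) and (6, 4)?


u x v = u_x*v_y - u_y*v_x = (-8)*4 - (-1)*6
= (-32) - (-6) = -26

-26


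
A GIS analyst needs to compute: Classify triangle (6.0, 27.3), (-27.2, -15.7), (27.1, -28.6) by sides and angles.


Side lengths squared: AB^2=2951.24, BC^2=3114.9, CA^2=3570.02
Sorted: [2951.24, 3114.9, 3570.02]
By sides: Scalene, By angles: Acute

Scalene, Acute


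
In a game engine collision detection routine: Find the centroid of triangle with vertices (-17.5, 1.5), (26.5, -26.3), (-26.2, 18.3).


Centroid = ((x_A+x_B+x_C)/3, (y_A+y_B+y_C)/3)
= (((-17.5)+26.5+(-26.2))/3, (1.5+(-26.3)+18.3)/3)
= (-5.7333, -2.1667)

(-5.7333, -2.1667)


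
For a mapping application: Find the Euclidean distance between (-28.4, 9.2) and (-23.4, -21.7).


dx=5, dy=-30.9
d^2 = 5^2 + (-30.9)^2 = 979.81
d = sqrt(979.81) = 31.3019

31.3019


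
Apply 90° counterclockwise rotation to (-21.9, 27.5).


90° CCW: (x,y) -> (-y, x)
(-21.9,27.5) -> (-27.5, -21.9)

(-27.5, -21.9)


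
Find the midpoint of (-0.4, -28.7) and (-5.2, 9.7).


M = (((-0.4)+(-5.2))/2, ((-28.7)+9.7)/2)
= (-2.8, -9.5)

(-2.8, -9.5)


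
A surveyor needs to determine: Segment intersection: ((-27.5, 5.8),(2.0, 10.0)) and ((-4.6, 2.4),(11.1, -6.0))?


Cross products: d1=-138.98, d2=174.76, d3=-196.48, d4=-510.22
d1*d2 < 0 and d3*d4 < 0? no

No, they don't intersect


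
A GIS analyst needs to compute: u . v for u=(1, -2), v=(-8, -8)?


u . v = u_x*v_x + u_y*v_y = 1*(-8) + (-2)*(-8)
= (-8) + 16 = 8

8


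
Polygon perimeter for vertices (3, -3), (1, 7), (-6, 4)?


Sides: (3, -3)->(1, 7): sqrt(104) = 10.198039, (1, 7)->(-6, 4): sqrt(58) = 7.615773, (-6, 4)->(3, -3): sqrt(130) = 11.401754
Sum = 29.215566
Perimeter = 29.2156

29.2156


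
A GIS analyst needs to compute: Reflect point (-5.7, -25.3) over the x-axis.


Reflection over x-axis: (x,y) -> (x,-y)
(-5.7, -25.3) -> (-5.7, 25.3)

(-5.7, 25.3)


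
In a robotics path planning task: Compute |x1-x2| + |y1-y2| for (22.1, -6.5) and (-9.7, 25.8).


|22.1-(-9.7)| + |(-6.5)-25.8| = 31.8 + 32.3 = 64.1

64.1


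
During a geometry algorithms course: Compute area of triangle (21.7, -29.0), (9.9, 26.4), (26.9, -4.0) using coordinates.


Area = |x_A(y_B-y_C) + x_B(y_C-y_A) + x_C(y_A-y_B)|/2
= |659.68 + 247.5 + (-1490.26)|/2
= 583.08/2 = 291.54

291.54


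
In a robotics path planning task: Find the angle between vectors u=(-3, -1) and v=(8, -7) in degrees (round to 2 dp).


u.v = -17, |u| = sqrt(10) = 3.1623, |v| = sqrt(113) = 10.6301
cos(theta) = u.v/(|u||v|) = -17/sqrt(1130) = -0.505719
theta = acos(-0.505719) = 120.38 degrees

120.38 degrees


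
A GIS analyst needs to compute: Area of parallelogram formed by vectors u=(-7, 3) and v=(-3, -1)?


|u x v| = |(-7)*(-1) - 3*(-3)|
= |7 - (-9)| = 16

16


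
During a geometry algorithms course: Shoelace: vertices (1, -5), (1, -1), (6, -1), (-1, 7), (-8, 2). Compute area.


Shoelace sum: (1*(-1) - 1*(-5)) + (1*(-1) - 6*(-1)) + (6*7 - (-1)*(-1)) + ((-1)*2 - (-8)*7) + ((-8)*(-5) - 1*2)
= 142
Area = |142|/2 = 71

71


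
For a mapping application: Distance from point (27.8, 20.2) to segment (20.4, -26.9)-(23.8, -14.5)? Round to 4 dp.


Project P onto AB: t = 1 (clamped to [0,1])
Closest point on segment: (23.8, -14.5)
Distance: 34.9298

34.9298


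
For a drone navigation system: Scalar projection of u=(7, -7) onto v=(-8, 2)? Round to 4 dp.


u.v = -70, |v| = sqrt(68) = 8.2462
Scalar projection = u.v / |v| = -70 / sqrt(68) = -8.4887

-8.4887


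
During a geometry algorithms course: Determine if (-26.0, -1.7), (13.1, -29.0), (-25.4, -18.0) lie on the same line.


Cross product: (13.1-(-26))*((-18)-(-1.7)) - ((-29)-(-1.7))*((-25.4)-(-26))
= -620.95

No, not collinear


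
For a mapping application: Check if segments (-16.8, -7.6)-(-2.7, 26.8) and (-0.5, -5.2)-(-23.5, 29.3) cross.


Cross products: d1=617.55, d2=-660.1, d3=-526.88, d4=750.77
d1*d2 < 0 and d3*d4 < 0? yes

Yes, they intersect


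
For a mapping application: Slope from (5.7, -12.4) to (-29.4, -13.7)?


slope = (y2-y1)/(x2-x1) = ((-13.7)-(-12.4))/((-29.4)-5.7) = (-1.3)/(-35.1) = 0.037

0.037


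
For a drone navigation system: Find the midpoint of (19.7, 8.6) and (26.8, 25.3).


M = ((19.7+26.8)/2, (8.6+25.3)/2)
= (23.25, 16.95)

(23.25, 16.95)


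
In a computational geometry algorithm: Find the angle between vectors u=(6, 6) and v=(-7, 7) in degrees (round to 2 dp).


u.v = 0, |u| = sqrt(72) = 8.4853, |v| = sqrt(98) = 9.8995
cos(theta) = u.v/(|u||v|) = 0/sqrt(7056) = 0
theta = acos(0) = 90 degrees

90 degrees


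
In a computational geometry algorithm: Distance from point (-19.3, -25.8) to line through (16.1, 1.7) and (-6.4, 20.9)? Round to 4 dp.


|cross product| = 1298.43
|line direction| = sqrt(874.89) = 29.5785
Distance = 1298.43/sqrt(874.89) = 43.8977

43.8977


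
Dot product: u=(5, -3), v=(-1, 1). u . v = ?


u . v = u_x*v_x + u_y*v_y = 5*(-1) + (-3)*1
= (-5) + (-3) = -8

-8


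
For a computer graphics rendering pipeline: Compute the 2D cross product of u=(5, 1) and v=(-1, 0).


u x v = u_x*v_y - u_y*v_x = 5*0 - 1*(-1)
= 0 - (-1) = 1

1


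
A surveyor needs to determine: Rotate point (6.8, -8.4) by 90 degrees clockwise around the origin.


90° CW: (x,y) -> (y, -x)
(6.8,-8.4) -> (-8.4, -6.8)

(-8.4, -6.8)


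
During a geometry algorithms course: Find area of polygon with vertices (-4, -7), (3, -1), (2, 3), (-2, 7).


Shoelace sum: ((-4)*(-1) - 3*(-7)) + (3*3 - 2*(-1)) + (2*7 - (-2)*3) + ((-2)*(-7) - (-4)*7)
= 98
Area = |98|/2 = 49

49


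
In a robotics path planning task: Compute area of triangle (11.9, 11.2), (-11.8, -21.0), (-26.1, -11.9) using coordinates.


Area = |x_A(y_B-y_C) + x_B(y_C-y_A) + x_C(y_A-y_B)|/2
= |(-108.29) + 272.58 + (-840.42)|/2
= 676.13/2 = 338.065

338.065


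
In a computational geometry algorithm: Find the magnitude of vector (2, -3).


|u| = sqrt(2^2 + (-3)^2) = sqrt(13) = 3.6056

3.6056


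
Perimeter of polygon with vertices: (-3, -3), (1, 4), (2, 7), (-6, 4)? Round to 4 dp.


Sides: (-3, -3)->(1, 4): sqrt(65) = 8.062258, (1, 4)->(2, 7): sqrt(10) = 3.162278, (2, 7)->(-6, 4): sqrt(73) = 8.544004, (-6, 4)->(-3, -3): sqrt(58) = 7.615773
Sum = 27.384313
Perimeter = 27.3843

27.3843


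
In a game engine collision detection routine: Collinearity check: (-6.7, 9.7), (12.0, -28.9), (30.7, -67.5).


Cross product: (12-(-6.7))*((-67.5)-9.7) - ((-28.9)-9.7)*(30.7-(-6.7))
= 0

Yes, collinear


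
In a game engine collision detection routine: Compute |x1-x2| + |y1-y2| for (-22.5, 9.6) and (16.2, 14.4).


|(-22.5)-16.2| + |9.6-14.4| = 38.7 + 4.8 = 43.5

43.5


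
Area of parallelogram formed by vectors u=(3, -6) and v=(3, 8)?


|u x v| = |3*8 - (-6)*3|
= |24 - (-18)| = 42

42


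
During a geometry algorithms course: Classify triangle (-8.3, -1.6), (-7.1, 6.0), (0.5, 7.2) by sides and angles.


Side lengths squared: AB^2=59.2, BC^2=59.2, CA^2=154.88
Sorted: [59.2, 59.2, 154.88]
By sides: Isosceles, By angles: Obtuse

Isosceles, Obtuse


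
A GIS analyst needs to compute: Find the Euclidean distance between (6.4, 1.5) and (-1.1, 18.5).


dx=-7.5, dy=17
d^2 = (-7.5)^2 + 17^2 = 345.25
d = sqrt(345.25) = 18.5809

18.5809


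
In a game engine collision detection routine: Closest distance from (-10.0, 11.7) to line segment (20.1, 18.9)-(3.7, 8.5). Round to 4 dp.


Project P onto AB: t = 1 (clamped to [0,1])
Closest point on segment: (3.7, 8.5)
Distance: 14.0688

14.0688


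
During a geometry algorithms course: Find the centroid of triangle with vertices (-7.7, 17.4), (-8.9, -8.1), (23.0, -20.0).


Centroid = ((x_A+x_B+x_C)/3, (y_A+y_B+y_C)/3)
= (((-7.7)+(-8.9)+23)/3, (17.4+(-8.1)+(-20))/3)
= (2.1333, -3.5667)

(2.1333, -3.5667)


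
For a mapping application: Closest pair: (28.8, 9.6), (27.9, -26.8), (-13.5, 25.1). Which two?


d(P0,P1) = 36.4111, d(P0,P2) = 45.0504, d(P1,P2) = 66.3895
Closest: P0 and P1

Closest pair: (28.8, 9.6) and (27.9, -26.8), distance = 36.4111


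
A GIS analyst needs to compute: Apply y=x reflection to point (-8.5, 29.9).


Reflection over y=x: (x,y) -> (y,x)
(-8.5, 29.9) -> (29.9, -8.5)

(29.9, -8.5)


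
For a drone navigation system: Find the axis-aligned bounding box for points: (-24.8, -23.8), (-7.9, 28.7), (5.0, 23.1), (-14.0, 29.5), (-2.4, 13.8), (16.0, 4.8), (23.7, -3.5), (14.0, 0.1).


x range: [-24.8, 23.7]
y range: [-23.8, 29.5]
Bounding box: (-24.8,-23.8) to (23.7,29.5)

(-24.8,-23.8) to (23.7,29.5)


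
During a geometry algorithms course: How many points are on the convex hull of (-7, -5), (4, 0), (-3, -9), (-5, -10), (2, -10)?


Convex hull vertices (CCW): (-7, -5), (-5, -10), (2, -10), (4, 0)
Count = 4

4


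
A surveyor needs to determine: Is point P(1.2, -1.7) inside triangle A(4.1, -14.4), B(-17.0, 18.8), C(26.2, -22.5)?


Cross products: AB x AP = -171.69, BC x BP = -133.94, CA x CP = -257.18
All same sign? yes

Yes, inside


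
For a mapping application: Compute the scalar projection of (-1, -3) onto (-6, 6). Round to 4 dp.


u.v = -12, |v| = sqrt(72) = 8.4853
Scalar projection = u.v / |v| = -12 / sqrt(72) = -1.4142

-1.4142


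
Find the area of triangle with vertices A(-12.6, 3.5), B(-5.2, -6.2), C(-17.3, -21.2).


Area = |x_A(y_B-y_C) + x_B(y_C-y_A) + x_C(y_A-y_B)|/2
= |(-189) + 128.44 + (-167.81)|/2
= 228.37/2 = 114.185

114.185


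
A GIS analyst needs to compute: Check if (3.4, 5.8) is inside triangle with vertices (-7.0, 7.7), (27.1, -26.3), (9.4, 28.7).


Cross products: AB x AP = 288.81, BC x BP = 735.33, CA x CP = 249.56
All same sign? yes

Yes, inside


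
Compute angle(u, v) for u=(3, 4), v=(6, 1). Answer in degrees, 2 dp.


u.v = 22, |u| = sqrt(25) = 5, |v| = sqrt(37) = 6.0828
cos(theta) = u.v/(|u||v|) = 22/sqrt(925) = 0.723356
theta = acos(0.723356) = 43.67 degrees

43.67 degrees


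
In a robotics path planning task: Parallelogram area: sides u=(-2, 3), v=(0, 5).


|u x v| = |(-2)*5 - 3*0|
= |(-10) - 0| = 10

10


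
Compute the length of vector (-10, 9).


|u| = sqrt((-10)^2 + 9^2) = sqrt(181) = 13.4536

13.4536


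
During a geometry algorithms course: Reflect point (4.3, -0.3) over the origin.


Reflection over origin: (x,y) -> (-x,-y)
(4.3, -0.3) -> (-4.3, 0.3)

(-4.3, 0.3)


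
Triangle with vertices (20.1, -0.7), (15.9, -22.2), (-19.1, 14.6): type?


Side lengths squared: AB^2=479.89, BC^2=2579.24, CA^2=1770.73
Sorted: [479.89, 1770.73, 2579.24]
By sides: Scalene, By angles: Obtuse

Scalene, Obtuse


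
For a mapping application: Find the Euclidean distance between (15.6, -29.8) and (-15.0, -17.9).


dx=-30.6, dy=11.9
d^2 = (-30.6)^2 + 11.9^2 = 1077.97
d = sqrt(1077.97) = 32.8325

32.8325


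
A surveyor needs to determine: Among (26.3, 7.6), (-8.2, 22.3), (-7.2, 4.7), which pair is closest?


d(P0,P1) = 37.5012, d(P0,P2) = 33.6253, d(P1,P2) = 17.6284
Closest: P1 and P2

Closest pair: (-8.2, 22.3) and (-7.2, 4.7), distance = 17.6284


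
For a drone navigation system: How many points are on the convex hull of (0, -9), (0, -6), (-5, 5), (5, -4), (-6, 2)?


Convex hull vertices (CCW): (-6, 2), (0, -9), (5, -4), (-5, 5)
Count = 4

4


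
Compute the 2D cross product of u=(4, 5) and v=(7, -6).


u x v = u_x*v_y - u_y*v_x = 4*(-6) - 5*7
= (-24) - 35 = -59

-59


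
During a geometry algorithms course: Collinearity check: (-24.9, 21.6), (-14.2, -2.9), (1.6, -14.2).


Cross product: ((-14.2)-(-24.9))*((-14.2)-21.6) - ((-2.9)-21.6)*(1.6-(-24.9))
= 266.19

No, not collinear


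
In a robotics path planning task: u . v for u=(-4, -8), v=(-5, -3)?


u . v = u_x*v_x + u_y*v_y = (-4)*(-5) + (-8)*(-3)
= 20 + 24 = 44

44


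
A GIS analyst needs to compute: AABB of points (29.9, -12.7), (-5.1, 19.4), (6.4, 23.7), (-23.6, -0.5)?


x range: [-23.6, 29.9]
y range: [-12.7, 23.7]
Bounding box: (-23.6,-12.7) to (29.9,23.7)

(-23.6,-12.7) to (29.9,23.7)


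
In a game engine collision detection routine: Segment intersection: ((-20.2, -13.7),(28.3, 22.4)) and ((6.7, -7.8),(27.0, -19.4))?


Cross products: d1=-431.81, d2=863.62, d3=-684.94, d4=-1980.37
d1*d2 < 0 and d3*d4 < 0? no

No, they don't intersect


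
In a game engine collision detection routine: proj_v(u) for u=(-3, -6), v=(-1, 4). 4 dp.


u.v = -21, |v| = sqrt(17) = 4.1231
Scalar projection = u.v / |v| = -21 / sqrt(17) = -5.0932

-5.0932


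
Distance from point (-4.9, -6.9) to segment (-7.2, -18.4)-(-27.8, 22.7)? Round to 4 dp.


Project P onto AB: t = 0.2012 (clamped to [0,1])
Closest point on segment: (-11.3449, -10.1303)
Distance: 7.2091

7.2091


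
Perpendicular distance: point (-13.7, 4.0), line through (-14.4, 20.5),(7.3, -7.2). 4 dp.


|cross product| = 338.66
|line direction| = sqrt(1238.18) = 35.1878
Distance = 338.66/sqrt(1238.18) = 9.6244

9.6244


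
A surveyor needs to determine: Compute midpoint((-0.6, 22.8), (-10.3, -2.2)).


M = (((-0.6)+(-10.3))/2, (22.8+(-2.2))/2)
= (-5.45, 10.3)

(-5.45, 10.3)


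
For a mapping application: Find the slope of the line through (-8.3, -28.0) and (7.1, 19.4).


slope = (y2-y1)/(x2-x1) = (19.4-(-28))/(7.1-(-8.3)) = 47.4/15.4 = 3.0779

3.0779


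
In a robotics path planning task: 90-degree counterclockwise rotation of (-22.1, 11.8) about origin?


90° CCW: (x,y) -> (-y, x)
(-22.1,11.8) -> (-11.8, -22.1)

(-11.8, -22.1)


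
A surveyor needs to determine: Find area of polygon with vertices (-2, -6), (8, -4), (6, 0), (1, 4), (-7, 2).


Shoelace sum: ((-2)*(-4) - 8*(-6)) + (8*0 - 6*(-4)) + (6*4 - 1*0) + (1*2 - (-7)*4) + ((-7)*(-6) - (-2)*2)
= 180
Area = |180|/2 = 90

90


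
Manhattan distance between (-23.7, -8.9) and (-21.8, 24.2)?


|(-23.7)-(-21.8)| + |(-8.9)-24.2| = 1.9 + 33.1 = 35

35


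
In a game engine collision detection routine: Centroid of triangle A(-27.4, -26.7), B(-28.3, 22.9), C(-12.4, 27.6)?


Centroid = ((x_A+x_B+x_C)/3, (y_A+y_B+y_C)/3)
= (((-27.4)+(-28.3)+(-12.4))/3, ((-26.7)+22.9+27.6)/3)
= (-22.7, 7.9333)

(-22.7, 7.9333)


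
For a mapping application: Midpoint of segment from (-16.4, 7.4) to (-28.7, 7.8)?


M = (((-16.4)+(-28.7))/2, (7.4+7.8)/2)
= (-22.55, 7.6)

(-22.55, 7.6)


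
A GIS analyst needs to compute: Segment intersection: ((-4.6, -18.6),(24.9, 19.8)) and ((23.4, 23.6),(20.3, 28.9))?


Cross products: d1=279.22, d2=3.83, d3=169.7, d4=445.09
d1*d2 < 0 and d3*d4 < 0? no

No, they don't intersect


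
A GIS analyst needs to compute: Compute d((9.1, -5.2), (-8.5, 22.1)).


dx=-17.6, dy=27.3
d^2 = (-17.6)^2 + 27.3^2 = 1055.05
d = sqrt(1055.05) = 32.4815

32.4815


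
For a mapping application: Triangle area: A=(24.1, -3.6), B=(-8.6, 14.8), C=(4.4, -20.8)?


Area = |x_A(y_B-y_C) + x_B(y_C-y_A) + x_C(y_A-y_B)|/2
= |857.96 + 147.92 + (-80.96)|/2
= 924.92/2 = 462.46

462.46


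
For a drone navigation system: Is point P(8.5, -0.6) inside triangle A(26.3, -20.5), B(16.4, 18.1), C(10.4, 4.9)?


Cross products: AB x AP = 490.07, BC x BP = 7.92, CA x CP = -135.71
All same sign? no

No, outside


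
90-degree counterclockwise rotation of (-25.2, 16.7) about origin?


90° CCW: (x,y) -> (-y, x)
(-25.2,16.7) -> (-16.7, -25.2)

(-16.7, -25.2)


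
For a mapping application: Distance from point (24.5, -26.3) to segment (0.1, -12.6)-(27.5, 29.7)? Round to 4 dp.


Project P onto AB: t = 0.0351 (clamped to [0,1])
Closest point on segment: (1.0606, -11.117)
Distance: 27.9272

27.9272


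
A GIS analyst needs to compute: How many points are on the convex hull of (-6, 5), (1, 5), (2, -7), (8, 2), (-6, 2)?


Convex hull vertices (CCW): (-6, 2), (2, -7), (8, 2), (1, 5), (-6, 5)
Count = 5

5


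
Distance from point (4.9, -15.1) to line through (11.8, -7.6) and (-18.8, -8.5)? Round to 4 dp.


|cross product| = 223.29
|line direction| = sqrt(937.17) = 30.6132
Distance = 223.29/sqrt(937.17) = 7.2939

7.2939


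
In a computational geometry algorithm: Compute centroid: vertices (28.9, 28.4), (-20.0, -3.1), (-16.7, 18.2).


Centroid = ((x_A+x_B+x_C)/3, (y_A+y_B+y_C)/3)
= ((28.9+(-20)+(-16.7))/3, (28.4+(-3.1)+18.2)/3)
= (-2.6, 14.5)

(-2.6, 14.5)


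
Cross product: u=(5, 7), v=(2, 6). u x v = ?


u x v = u_x*v_y - u_y*v_x = 5*6 - 7*2
= 30 - 14 = 16

16


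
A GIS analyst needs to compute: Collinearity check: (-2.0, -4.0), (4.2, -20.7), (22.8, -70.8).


Cross product: (4.2-(-2))*((-70.8)-(-4)) - ((-20.7)-(-4))*(22.8-(-2))
= 0

Yes, collinear


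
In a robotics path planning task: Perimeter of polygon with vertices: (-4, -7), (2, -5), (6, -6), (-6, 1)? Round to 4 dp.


Sides: (-4, -7)->(2, -5): sqrt(40) = 6.324555, (2, -5)->(6, -6): sqrt(17) = 4.123106, (6, -6)->(-6, 1): sqrt(193) = 13.892444, (-6, 1)->(-4, -7): sqrt(68) = 8.246211
Sum = 32.586316
Perimeter = 32.5863

32.5863


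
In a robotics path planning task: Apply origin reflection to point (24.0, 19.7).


Reflection over origin: (x,y) -> (-x,-y)
(24, 19.7) -> (-24, -19.7)

(-24, -19.7)


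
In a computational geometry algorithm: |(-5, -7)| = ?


|u| = sqrt((-5)^2 + (-7)^2) = sqrt(74) = 8.6023

8.6023


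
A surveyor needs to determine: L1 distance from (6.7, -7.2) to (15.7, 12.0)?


|6.7-15.7| + |(-7.2)-12| = 9 + 19.2 = 28.2

28.2


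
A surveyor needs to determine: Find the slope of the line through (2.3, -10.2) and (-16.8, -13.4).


slope = (y2-y1)/(x2-x1) = ((-13.4)-(-10.2))/((-16.8)-2.3) = (-3.2)/(-19.1) = 0.1675

0.1675


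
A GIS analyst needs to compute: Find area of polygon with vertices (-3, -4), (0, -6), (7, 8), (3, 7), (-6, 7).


Shoelace sum: ((-3)*(-6) - 0*(-4)) + (0*8 - 7*(-6)) + (7*7 - 3*8) + (3*7 - (-6)*7) + ((-6)*(-4) - (-3)*7)
= 193
Area = |193|/2 = 96.5

96.5


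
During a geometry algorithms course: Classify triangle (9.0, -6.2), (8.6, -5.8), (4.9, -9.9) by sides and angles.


Side lengths squared: AB^2=0.32, BC^2=30.5, CA^2=30.5
Sorted: [0.32, 30.5, 30.5]
By sides: Isosceles, By angles: Acute

Isosceles, Acute


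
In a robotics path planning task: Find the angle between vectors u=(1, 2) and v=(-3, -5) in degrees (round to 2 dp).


u.v = -13, |u| = sqrt(5) = 2.2361, |v| = sqrt(34) = 5.831
cos(theta) = u.v/(|u||v|) = -13/sqrt(170) = -0.997054
theta = acos(-0.997054) = 175.6 degrees

175.6 degrees


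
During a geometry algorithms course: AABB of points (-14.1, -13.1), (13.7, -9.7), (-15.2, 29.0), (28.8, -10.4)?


x range: [-15.2, 28.8]
y range: [-13.1, 29]
Bounding box: (-15.2,-13.1) to (28.8,29)

(-15.2,-13.1) to (28.8,29)


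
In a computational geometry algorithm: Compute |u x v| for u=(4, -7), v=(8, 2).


|u x v| = |4*2 - (-7)*8|
= |8 - (-56)| = 64

64


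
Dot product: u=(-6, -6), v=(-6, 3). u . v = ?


u . v = u_x*v_x + u_y*v_y = (-6)*(-6) + (-6)*3
= 36 + (-18) = 18

18


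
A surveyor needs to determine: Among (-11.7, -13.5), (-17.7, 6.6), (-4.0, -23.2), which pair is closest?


d(P0,P1) = 20.9764, d(P0,P2) = 12.3847, d(P1,P2) = 32.7983
Closest: P0 and P2

Closest pair: (-11.7, -13.5) and (-4.0, -23.2), distance = 12.3847


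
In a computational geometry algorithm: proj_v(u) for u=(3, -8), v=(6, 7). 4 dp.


u.v = -38, |v| = sqrt(85) = 9.2195
Scalar projection = u.v / |v| = -38 / sqrt(85) = -4.1217

-4.1217


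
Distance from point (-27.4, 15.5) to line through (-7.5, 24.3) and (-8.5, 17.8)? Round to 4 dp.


|cross product| = 120.55
|line direction| = sqrt(43.25) = 6.5765
Distance = 120.55/sqrt(43.25) = 18.3305

18.3305


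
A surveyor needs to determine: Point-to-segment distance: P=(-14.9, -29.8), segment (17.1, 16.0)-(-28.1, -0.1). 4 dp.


Project P onto AB: t = 0.9485 (clamped to [0,1])
Closest point on segment: (-25.7741, 0.7285)
Distance: 32.4073

32.4073


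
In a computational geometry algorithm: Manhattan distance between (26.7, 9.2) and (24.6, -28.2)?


|26.7-24.6| + |9.2-(-28.2)| = 2.1 + 37.4 = 39.5

39.5


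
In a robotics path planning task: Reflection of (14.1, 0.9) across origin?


Reflection over origin: (x,y) -> (-x,-y)
(14.1, 0.9) -> (-14.1, -0.9)

(-14.1, -0.9)


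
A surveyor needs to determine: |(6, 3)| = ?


|u| = sqrt(6^2 + 3^2) = sqrt(45) = 6.7082

6.7082


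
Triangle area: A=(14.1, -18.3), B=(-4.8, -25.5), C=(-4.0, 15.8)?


Area = |x_A(y_B-y_C) + x_B(y_C-y_A) + x_C(y_A-y_B)|/2
= |(-582.33) + (-163.68) + (-28.8)|/2
= 774.81/2 = 387.405

387.405


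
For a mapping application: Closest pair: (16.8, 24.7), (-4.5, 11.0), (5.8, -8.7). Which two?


d(P0,P1) = 25.3255, d(P0,P2) = 35.1648, d(P1,P2) = 22.2302
Closest: P1 and P2

Closest pair: (-4.5, 11.0) and (5.8, -8.7), distance = 22.2302


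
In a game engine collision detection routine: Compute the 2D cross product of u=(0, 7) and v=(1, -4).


u x v = u_x*v_y - u_y*v_x = 0*(-4) - 7*1
= 0 - 7 = -7

-7


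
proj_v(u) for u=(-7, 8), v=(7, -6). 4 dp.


u.v = -97, |v| = sqrt(85) = 9.2195
Scalar projection = u.v / |v| = -97 / sqrt(85) = -10.5211

-10.5211


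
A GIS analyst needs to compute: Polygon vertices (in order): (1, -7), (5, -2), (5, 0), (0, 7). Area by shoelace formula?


Shoelace sum: (1*(-2) - 5*(-7)) + (5*0 - 5*(-2)) + (5*7 - 0*0) + (0*(-7) - 1*7)
= 71
Area = |71|/2 = 35.5

35.5


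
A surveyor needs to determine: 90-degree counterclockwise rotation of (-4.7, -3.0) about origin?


90° CCW: (x,y) -> (-y, x)
(-4.7,-3) -> (3, -4.7)

(3, -4.7)


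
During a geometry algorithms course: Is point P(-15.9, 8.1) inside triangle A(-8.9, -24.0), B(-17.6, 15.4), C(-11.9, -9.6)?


Cross products: AB x AP = -3.47, BC x BP = 0.89, CA x CP = -4.5
All same sign? no

No, outside


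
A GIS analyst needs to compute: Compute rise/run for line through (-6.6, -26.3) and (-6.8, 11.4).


slope = (y2-y1)/(x2-x1) = (11.4-(-26.3))/((-6.8)-(-6.6)) = 37.7/(-0.2) = -188.5

-188.5


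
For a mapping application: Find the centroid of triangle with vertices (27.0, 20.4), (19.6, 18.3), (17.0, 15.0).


Centroid = ((x_A+x_B+x_C)/3, (y_A+y_B+y_C)/3)
= ((27+19.6+17)/3, (20.4+18.3+15)/3)
= (21.2, 17.9)

(21.2, 17.9)


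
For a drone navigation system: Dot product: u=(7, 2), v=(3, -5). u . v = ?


u . v = u_x*v_x + u_y*v_y = 7*3 + 2*(-5)
= 21 + (-10) = 11

11


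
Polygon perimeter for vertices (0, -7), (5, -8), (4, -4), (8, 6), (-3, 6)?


Sides: (0, -7)->(5, -8): sqrt(26) = 5.09902, (5, -8)->(4, -4): sqrt(17) = 4.123106, (4, -4)->(8, 6): sqrt(116) = 10.77033, (8, 6)->(-3, 6): sqrt(121) = 11, (-3, 6)->(0, -7): sqrt(178) = 13.341664
Sum = 44.33412
Perimeter = 44.3341

44.3341


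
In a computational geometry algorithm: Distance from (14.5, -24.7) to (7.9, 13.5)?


dx=-6.6, dy=38.2
d^2 = (-6.6)^2 + 38.2^2 = 1502.8
d = sqrt(1502.8) = 38.766

38.766


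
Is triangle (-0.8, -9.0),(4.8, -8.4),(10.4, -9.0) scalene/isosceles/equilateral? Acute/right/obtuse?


Side lengths squared: AB^2=31.72, BC^2=31.72, CA^2=125.44
Sorted: [31.72, 31.72, 125.44]
By sides: Isosceles, By angles: Obtuse

Isosceles, Obtuse


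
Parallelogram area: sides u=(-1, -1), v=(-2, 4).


|u x v| = |(-1)*4 - (-1)*(-2)|
= |(-4) - 2| = 6

6


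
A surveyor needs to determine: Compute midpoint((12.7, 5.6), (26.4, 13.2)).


M = ((12.7+26.4)/2, (5.6+13.2)/2)
= (19.55, 9.4)

(19.55, 9.4)


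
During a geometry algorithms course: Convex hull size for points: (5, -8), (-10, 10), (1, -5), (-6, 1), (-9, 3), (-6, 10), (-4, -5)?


Convex hull vertices (CCW): (-10, 10), (-9, 3), (-4, -5), (5, -8), (-6, 10)
Count = 5

5


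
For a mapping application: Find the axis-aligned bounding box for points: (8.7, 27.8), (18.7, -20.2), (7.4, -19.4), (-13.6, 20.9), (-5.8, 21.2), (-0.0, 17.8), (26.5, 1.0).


x range: [-13.6, 26.5]
y range: [-20.2, 27.8]
Bounding box: (-13.6,-20.2) to (26.5,27.8)

(-13.6,-20.2) to (26.5,27.8)


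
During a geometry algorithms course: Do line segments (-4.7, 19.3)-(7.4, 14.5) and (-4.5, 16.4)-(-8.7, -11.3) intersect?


Cross products: d1=-17.72, d2=337.61, d3=-34.13, d4=-389.46
d1*d2 < 0 and d3*d4 < 0? no

No, they don't intersect


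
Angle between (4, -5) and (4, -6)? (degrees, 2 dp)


u.v = 46, |u| = sqrt(41) = 6.4031, |v| = sqrt(52) = 7.2111
cos(theta) = u.v/(|u||v|) = 46/sqrt(2132) = 0.996241
theta = acos(0.996241) = 4.97 degrees

4.97 degrees


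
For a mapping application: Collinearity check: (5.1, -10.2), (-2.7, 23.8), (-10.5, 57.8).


Cross product: ((-2.7)-5.1)*(57.8-(-10.2)) - (23.8-(-10.2))*((-10.5)-5.1)
= 0

Yes, collinear


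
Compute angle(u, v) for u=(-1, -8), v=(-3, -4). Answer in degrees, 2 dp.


u.v = 35, |u| = sqrt(65) = 8.0623, |v| = sqrt(25) = 5
cos(theta) = u.v/(|u||v|) = 35/sqrt(1625) = 0.868243
theta = acos(0.868243) = 29.74 degrees

29.74 degrees


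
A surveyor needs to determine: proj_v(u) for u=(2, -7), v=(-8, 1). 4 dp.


u.v = -23, |v| = sqrt(65) = 8.0623
Scalar projection = u.v / |v| = -23 / sqrt(65) = -2.8528

-2.8528


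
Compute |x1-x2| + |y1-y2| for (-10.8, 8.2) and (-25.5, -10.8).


|(-10.8)-(-25.5)| + |8.2-(-10.8)| = 14.7 + 19 = 33.7

33.7


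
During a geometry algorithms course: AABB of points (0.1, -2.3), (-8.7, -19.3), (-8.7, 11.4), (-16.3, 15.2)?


x range: [-16.3, 0.1]
y range: [-19.3, 15.2]
Bounding box: (-16.3,-19.3) to (0.1,15.2)

(-16.3,-19.3) to (0.1,15.2)


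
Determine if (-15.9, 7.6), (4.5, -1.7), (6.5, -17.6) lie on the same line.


Cross product: (4.5-(-15.9))*((-17.6)-7.6) - ((-1.7)-7.6)*(6.5-(-15.9))
= -305.76

No, not collinear


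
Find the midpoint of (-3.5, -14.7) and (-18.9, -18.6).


M = (((-3.5)+(-18.9))/2, ((-14.7)+(-18.6))/2)
= (-11.2, -16.65)

(-11.2, -16.65)


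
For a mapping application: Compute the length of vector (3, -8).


|u| = sqrt(3^2 + (-8)^2) = sqrt(73) = 8.544

8.544


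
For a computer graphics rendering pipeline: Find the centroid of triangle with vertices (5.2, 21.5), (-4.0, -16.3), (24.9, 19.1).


Centroid = ((x_A+x_B+x_C)/3, (y_A+y_B+y_C)/3)
= ((5.2+(-4)+24.9)/3, (21.5+(-16.3)+19.1)/3)
= (8.7, 8.1)

(8.7, 8.1)


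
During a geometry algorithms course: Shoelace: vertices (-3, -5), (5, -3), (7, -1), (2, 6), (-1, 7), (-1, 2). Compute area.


Shoelace sum: ((-3)*(-3) - 5*(-5)) + (5*(-1) - 7*(-3)) + (7*6 - 2*(-1)) + (2*7 - (-1)*6) + ((-1)*2 - (-1)*7) + ((-1)*(-5) - (-3)*2)
= 130
Area = |130|/2 = 65

65


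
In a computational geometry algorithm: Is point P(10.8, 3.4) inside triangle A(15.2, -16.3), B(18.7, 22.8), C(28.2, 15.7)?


Cross products: AB x AP = 240.99, BC x BP = -240.39, CA x CP = -396.9
All same sign? no

No, outside


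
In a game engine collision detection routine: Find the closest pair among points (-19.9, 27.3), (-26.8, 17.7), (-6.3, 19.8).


d(P0,P1) = 11.8224, d(P0,P2) = 15.5309, d(P1,P2) = 20.6073
Closest: P0 and P1

Closest pair: (-19.9, 27.3) and (-26.8, 17.7), distance = 11.8224


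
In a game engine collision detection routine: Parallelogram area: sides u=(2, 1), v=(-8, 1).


|u x v| = |2*1 - 1*(-8)|
= |2 - (-8)| = 10

10


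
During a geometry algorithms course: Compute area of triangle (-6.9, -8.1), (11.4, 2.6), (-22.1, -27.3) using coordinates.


Area = |x_A(y_B-y_C) + x_B(y_C-y_A) + x_C(y_A-y_B)|/2
= |(-206.31) + (-218.88) + 236.47|/2
= 188.72/2 = 94.36

94.36


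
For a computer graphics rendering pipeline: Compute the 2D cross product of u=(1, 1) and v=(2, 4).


u x v = u_x*v_y - u_y*v_x = 1*4 - 1*2
= 4 - 2 = 2

2


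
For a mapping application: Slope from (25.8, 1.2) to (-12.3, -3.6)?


slope = (y2-y1)/(x2-x1) = ((-3.6)-1.2)/((-12.3)-25.8) = (-4.8)/(-38.1) = 0.126

0.126


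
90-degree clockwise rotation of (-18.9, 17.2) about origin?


90° CW: (x,y) -> (y, -x)
(-18.9,17.2) -> (17.2, 18.9)

(17.2, 18.9)


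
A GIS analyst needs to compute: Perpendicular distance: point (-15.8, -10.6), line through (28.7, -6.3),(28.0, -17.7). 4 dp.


|cross product| = 504.29
|line direction| = sqrt(130.45) = 11.4215
Distance = 504.29/sqrt(130.45) = 44.1528

44.1528


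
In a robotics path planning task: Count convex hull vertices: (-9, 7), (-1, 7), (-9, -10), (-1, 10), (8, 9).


Convex hull vertices (CCW): (-9, -10), (8, 9), (-1, 10), (-9, 7)
Count = 4

4


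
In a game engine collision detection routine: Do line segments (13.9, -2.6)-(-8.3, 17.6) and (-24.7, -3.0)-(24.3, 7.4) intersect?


Cross products: d1=-381.84, d2=838.84, d3=788.6, d4=-432.08
d1*d2 < 0 and d3*d4 < 0? yes

Yes, they intersect


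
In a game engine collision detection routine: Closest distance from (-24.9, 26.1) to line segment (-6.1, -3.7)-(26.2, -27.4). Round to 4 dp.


Project P onto AB: t = 0 (clamped to [0,1])
Closest point on segment: (-6.1, -3.7)
Distance: 35.2346

35.2346


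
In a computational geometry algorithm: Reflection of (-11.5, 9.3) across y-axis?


Reflection over y-axis: (x,y) -> (-x,y)
(-11.5, 9.3) -> (11.5, 9.3)

(11.5, 9.3)


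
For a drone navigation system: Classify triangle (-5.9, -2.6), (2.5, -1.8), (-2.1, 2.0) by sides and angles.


Side lengths squared: AB^2=71.2, BC^2=35.6, CA^2=35.6
Sorted: [35.6, 35.6, 71.2]
By sides: Isosceles, By angles: Right

Isosceles, Right


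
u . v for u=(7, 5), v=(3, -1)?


u . v = u_x*v_x + u_y*v_y = 7*3 + 5*(-1)
= 21 + (-5) = 16

16


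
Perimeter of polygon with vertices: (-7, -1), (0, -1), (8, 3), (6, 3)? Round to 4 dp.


Sides: (-7, -1)->(0, -1): sqrt(49) = 7, (0, -1)->(8, 3): sqrt(80) = 8.944272, (8, 3)->(6, 3): sqrt(4) = 2, (6, 3)->(-7, -1): sqrt(185) = 13.601471
Sum = 31.545743
Perimeter = 31.5457

31.5457


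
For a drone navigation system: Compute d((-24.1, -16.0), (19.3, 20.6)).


dx=43.4, dy=36.6
d^2 = 43.4^2 + 36.6^2 = 3223.12
d = sqrt(3223.12) = 56.7725

56.7725


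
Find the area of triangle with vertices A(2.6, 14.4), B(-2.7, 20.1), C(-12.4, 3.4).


Area = |x_A(y_B-y_C) + x_B(y_C-y_A) + x_C(y_A-y_B)|/2
= |43.42 + 29.7 + 70.68|/2
= 143.8/2 = 71.9

71.9


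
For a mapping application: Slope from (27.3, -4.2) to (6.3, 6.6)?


slope = (y2-y1)/(x2-x1) = (6.6-(-4.2))/(6.3-27.3) = 10.8/(-21) = -0.5143

-0.5143


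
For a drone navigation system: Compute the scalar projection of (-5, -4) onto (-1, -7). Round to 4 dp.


u.v = 33, |v| = sqrt(50) = 7.0711
Scalar projection = u.v / |v| = 33 / sqrt(50) = 4.6669

4.6669


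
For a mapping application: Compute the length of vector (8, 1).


|u| = sqrt(8^2 + 1^2) = sqrt(65) = 8.0623

8.0623


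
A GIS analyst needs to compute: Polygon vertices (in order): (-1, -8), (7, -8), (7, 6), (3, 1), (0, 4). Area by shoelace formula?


Shoelace sum: ((-1)*(-8) - 7*(-8)) + (7*6 - 7*(-8)) + (7*1 - 3*6) + (3*4 - 0*1) + (0*(-8) - (-1)*4)
= 167
Area = |167|/2 = 83.5

83.5


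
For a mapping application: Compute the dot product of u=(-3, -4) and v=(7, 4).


u . v = u_x*v_x + u_y*v_y = (-3)*7 + (-4)*4
= (-21) + (-16) = -37

-37


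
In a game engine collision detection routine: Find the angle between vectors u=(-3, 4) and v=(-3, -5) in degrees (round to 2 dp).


u.v = -11, |u| = sqrt(25) = 5, |v| = sqrt(34) = 5.831
cos(theta) = u.v/(|u||v|) = -11/sqrt(850) = -0.377297
theta = acos(-0.377297) = 112.17 degrees

112.17 degrees


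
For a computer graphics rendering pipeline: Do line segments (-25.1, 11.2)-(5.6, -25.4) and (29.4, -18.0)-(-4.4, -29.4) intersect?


Cross products: d1=-1608.26, d2=-21.2, d3=1098.26, d4=-488.8
d1*d2 < 0 and d3*d4 < 0? no

No, they don't intersect


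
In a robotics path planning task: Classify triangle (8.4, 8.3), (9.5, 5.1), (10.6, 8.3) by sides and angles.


Side lengths squared: AB^2=11.45, BC^2=11.45, CA^2=4.84
Sorted: [4.84, 11.45, 11.45]
By sides: Isosceles, By angles: Acute

Isosceles, Acute


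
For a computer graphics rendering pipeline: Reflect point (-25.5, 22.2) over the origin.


Reflection over origin: (x,y) -> (-x,-y)
(-25.5, 22.2) -> (25.5, -22.2)

(25.5, -22.2)


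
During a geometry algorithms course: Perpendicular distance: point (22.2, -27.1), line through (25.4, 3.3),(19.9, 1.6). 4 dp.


|cross product| = 161.76
|line direction| = sqrt(33.14) = 5.7567
Distance = 161.76/sqrt(33.14) = 28.0993

28.0993


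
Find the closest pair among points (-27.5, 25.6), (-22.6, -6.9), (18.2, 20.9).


d(P0,P1) = 32.8673, d(P0,P2) = 45.941, d(P1,P2) = 49.3708
Closest: P0 and P1

Closest pair: (-27.5, 25.6) and (-22.6, -6.9), distance = 32.8673


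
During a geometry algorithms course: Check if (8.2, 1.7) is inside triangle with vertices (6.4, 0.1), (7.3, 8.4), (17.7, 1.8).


Cross products: AB x AP = -13.5, BC x BP = -63.74, CA x CP = -15.02
All same sign? yes

Yes, inside
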